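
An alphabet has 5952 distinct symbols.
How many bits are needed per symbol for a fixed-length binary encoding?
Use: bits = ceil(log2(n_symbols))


log2(5952) = 12.5392
Bracket: 2^12 = 4096 < 5952 <= 2^13 = 8192
So ceil(log2(5952)) = 13

bits = ceil(log2(5952)) = ceil(12.5392) = 13 bits


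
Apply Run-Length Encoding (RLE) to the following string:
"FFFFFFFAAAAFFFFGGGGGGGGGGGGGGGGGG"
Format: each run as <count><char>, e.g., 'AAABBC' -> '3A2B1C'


Scanning runs left to right:
  i=0: run of 'F' x 7 -> '7F'
  i=7: run of 'A' x 4 -> '4A'
  i=11: run of 'F' x 4 -> '4F'
  i=15: run of 'G' x 18 -> '18G'

RLE = 7F4A4F18G


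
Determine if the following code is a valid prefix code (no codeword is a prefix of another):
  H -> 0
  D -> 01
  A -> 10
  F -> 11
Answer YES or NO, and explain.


Checking each pair (does one codeword prefix another?):
  H='0' vs D='01': prefix -- VIOLATION

NO -- this is NOT a valid prefix code. H (0) is a prefix of D (01).


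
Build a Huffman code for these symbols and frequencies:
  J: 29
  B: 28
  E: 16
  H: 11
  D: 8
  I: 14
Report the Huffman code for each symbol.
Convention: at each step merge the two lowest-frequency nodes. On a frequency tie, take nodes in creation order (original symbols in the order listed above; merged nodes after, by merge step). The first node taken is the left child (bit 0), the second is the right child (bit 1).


Huffman tree construction:
Step 1: Merge D(8) + H(11) = 19
Step 2: Merge I(14) + E(16) = 30
Step 3: Merge (D+H)(19) + B(28) = 47
Step 4: Merge J(29) + (I+E)(30) = 59
Step 5: Merge ((D+H)+B)(47) + (J+(I+E))(59) = 106
Read each symbol's code off the tree from the root (left child = 0, right child = 1).

Codes:
  J: 10 (length 2)
  B: 01 (length 2)
  E: 111 (length 3)
  H: 001 (length 3)
  D: 000 (length 3)
  I: 110 (length 3)
Average code length: 261/106 = 2.4623 bits/symbol


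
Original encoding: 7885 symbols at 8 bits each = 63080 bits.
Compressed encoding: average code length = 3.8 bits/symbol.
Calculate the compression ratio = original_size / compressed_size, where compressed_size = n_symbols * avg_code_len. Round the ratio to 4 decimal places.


original_size = n_symbols * orig_bits = 7885 * 8 = 63080 bits
compressed_size = n_symbols * avg_code_len = 7885 * 3.8 = 29963.0 bits
ratio = original_size / compressed_size = 63080 / 29963.0 = 2.1053

Compression ratio = 2.1053


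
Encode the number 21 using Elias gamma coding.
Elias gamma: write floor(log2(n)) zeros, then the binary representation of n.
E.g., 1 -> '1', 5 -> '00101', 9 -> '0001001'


num_bits = floor(log2(21)) + 1 = 5
leading_zeros = num_bits - 1 = 4
binary(21) = 10101

Elias gamma(21) = '0000' + '10101' = 000010101 (9 bits)


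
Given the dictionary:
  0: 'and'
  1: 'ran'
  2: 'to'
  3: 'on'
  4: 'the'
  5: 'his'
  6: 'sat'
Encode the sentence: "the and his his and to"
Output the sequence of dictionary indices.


Look up each word in the dictionary:
  'the' -> 4
  'and' -> 0
  'his' -> 5
  'his' -> 5
  'and' -> 0
  'to' -> 2

Encoded: [4, 0, 5, 5, 0, 2]


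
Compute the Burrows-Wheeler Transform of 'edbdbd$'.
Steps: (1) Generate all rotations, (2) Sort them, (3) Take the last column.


Rotations (sorted):
  0: $edbdbd -> last char: d
  1: bd$edbd -> last char: d
  2: bdbd$ed -> last char: d
  3: d$edbdb -> last char: b
  4: dbd$edb -> last char: b
  5: dbdbd$e -> last char: e
  6: edbdbd$ -> last char: $


BWT = dddbbe$


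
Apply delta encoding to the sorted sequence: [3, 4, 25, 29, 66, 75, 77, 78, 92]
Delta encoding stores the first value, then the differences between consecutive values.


First value: 3
Deltas:
  4 - 3 = 1
  25 - 4 = 21
  29 - 25 = 4
  66 - 29 = 37
  75 - 66 = 9
  77 - 75 = 2
  78 - 77 = 1
  92 - 78 = 14


Delta encoded: [3, 1, 21, 4, 37, 9, 2, 1, 14]


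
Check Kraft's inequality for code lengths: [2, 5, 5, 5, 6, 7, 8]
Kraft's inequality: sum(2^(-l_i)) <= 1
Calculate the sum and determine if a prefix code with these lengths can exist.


Sum = 2^(-2) + 2^(-5) + 2^(-5) + 2^(-5) + 2^(-6) + 2^(-7) + 2^(-8)
    = 0.25 + 0.03125 + 0.03125 + 0.03125 + 0.015625 + 0.0078125 + 0.00390625
    = 95/256 = 0.37109375
Since 0.37109375 <= 1, Kraft's inequality IS satisfied.
A prefix code with these lengths CAN exist.

Kraft sum = 0.37109375. Satisfied.


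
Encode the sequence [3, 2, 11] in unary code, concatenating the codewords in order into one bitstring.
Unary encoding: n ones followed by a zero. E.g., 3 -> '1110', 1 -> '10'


Encode each number as n ones followed by a terminating 0:
  3 -> 1110 (4 bits)
  2 -> 110 (3 bits)
  11 -> 111111111110 (12 bits)
Total length = 4 + 3 + 12 = 19 bits.

Unary([3, 2, 11]) = 1110110111111111110 (19 bits)


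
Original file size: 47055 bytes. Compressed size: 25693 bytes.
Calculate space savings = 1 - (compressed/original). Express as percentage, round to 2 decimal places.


ratio = compressed/original = 25693/47055 = 0.546021
savings = 1 - ratio = 1 - 0.546021 = 0.453979
as a percentage: 0.453979 * 100 = 45.4%

Space savings = 1 - 25693/47055 = 45.4%


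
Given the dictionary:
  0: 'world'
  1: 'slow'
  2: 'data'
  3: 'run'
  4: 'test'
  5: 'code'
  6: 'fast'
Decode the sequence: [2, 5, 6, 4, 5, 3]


Look up each index in the dictionary:
  2 -> 'data'
  5 -> 'code'
  6 -> 'fast'
  4 -> 'test'
  5 -> 'code'
  3 -> 'run'

Decoded: "data code fast test code run"


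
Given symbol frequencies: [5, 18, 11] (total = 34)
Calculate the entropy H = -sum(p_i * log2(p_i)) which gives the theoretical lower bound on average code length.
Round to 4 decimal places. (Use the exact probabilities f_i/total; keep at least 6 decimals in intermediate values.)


Per-symbol terms -p_i * log2(p_i) with p_i = f_i/34:
  p = 5/34 = 0.147059: log2(p) = -2.765535, -p*log2(p) = 0.406696
  p = 18/34 = 0.529412: log2(p) = -0.917538, -p*log2(p) = 0.485755
  p = 11/34 = 0.323529: log2(p) = -1.628031, -p*log2(p) = 0.526716
H = 0.406696 + 0.485755 + 0.526716 = 1.419167

H = 1.4192 bits/symbol


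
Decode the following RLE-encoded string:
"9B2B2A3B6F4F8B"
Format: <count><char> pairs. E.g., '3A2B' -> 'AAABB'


Expanding each <count><char> pair:
  9B -> 'BBBBBBBBB'
  2B -> 'BB'
  2A -> 'AA'
  3B -> 'BBB'
  6F -> 'FFFFFF'
  4F -> 'FFFF'
  8B -> 'BBBBBBBB'

Decoded = BBBBBBBBBBBAABBBFFFFFFFFFFBBBBBBBB


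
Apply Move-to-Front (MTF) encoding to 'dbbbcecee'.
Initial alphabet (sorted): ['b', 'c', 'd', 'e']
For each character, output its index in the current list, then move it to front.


MTF encoding:
'd': index 2 in ['b', 'c', 'd', 'e'] -> ['d', 'b', 'c', 'e']
'b': index 1 in ['d', 'b', 'c', 'e'] -> ['b', 'd', 'c', 'e']
'b': index 0 in ['b', 'd', 'c', 'e'] -> ['b', 'd', 'c', 'e']
'b': index 0 in ['b', 'd', 'c', 'e'] -> ['b', 'd', 'c', 'e']
'c': index 2 in ['b', 'd', 'c', 'e'] -> ['c', 'b', 'd', 'e']
'e': index 3 in ['c', 'b', 'd', 'e'] -> ['e', 'c', 'b', 'd']
'c': index 1 in ['e', 'c', 'b', 'd'] -> ['c', 'e', 'b', 'd']
'e': index 1 in ['c', 'e', 'b', 'd'] -> ['e', 'c', 'b', 'd']
'e': index 0 in ['e', 'c', 'b', 'd'] -> ['e', 'c', 'b', 'd']


Output: [2, 1, 0, 0, 2, 3, 1, 1, 0]


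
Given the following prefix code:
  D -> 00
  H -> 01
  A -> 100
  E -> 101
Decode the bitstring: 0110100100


Decoding step by step:
Bits 01 -> H
Bits 101 -> E
Bits 00 -> D
Bits 100 -> A


Decoded message: HEDA


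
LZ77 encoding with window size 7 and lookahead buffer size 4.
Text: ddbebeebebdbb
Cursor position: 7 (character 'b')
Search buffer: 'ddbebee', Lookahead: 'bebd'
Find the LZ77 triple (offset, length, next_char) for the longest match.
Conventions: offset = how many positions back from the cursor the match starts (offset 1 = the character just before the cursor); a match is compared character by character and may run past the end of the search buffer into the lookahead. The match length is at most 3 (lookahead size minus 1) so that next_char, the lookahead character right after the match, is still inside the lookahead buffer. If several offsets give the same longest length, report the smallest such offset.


Try each offset into the search buffer:
  offset=1 (pos 6, char 'e'): match length 0
  offset=2 (pos 5, char 'e'): match length 0
  offset=3 (pos 4, char 'b'): match length 2
  offset=4 (pos 3, char 'e'): match length 0
  offset=5 (pos 2, char 'b'): match length 3
  offset=6 (pos 1, char 'd'): match length 0
  offset=7 (pos 0, char 'd'): match length 0
Longest match has length 3 at offset 5.
next_char = character at position 7 + 3 = 10 -> 'd'

Best match: offset=5, length=3 (matching 'beb' starting at position 2)
LZ77 triple: (5, 3, 'd')


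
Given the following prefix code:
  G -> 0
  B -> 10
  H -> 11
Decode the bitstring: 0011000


Decoding step by step:
Bits 0 -> G
Bits 0 -> G
Bits 11 -> H
Bits 0 -> G
Bits 0 -> G
Bits 0 -> G


Decoded message: GGHGGG


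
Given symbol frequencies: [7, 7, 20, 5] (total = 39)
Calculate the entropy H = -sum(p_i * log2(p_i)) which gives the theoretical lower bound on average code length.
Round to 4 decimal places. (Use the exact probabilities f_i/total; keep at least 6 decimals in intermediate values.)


Per-symbol terms -p_i * log2(p_i) with p_i = f_i/39:
  p = 7/39 = 0.179487: log2(p) = -2.478047, -p*log2(p) = 0.444778
  p = 7/39 = 0.179487: log2(p) = -2.478047, -p*log2(p) = 0.444778
  p = 20/39 = 0.512821: log2(p) = -0.963474, -p*log2(p) = 0.494089
  p = 5/39 = 0.128205: log2(p) = -2.963474, -p*log2(p) = 0.379933
H = 0.444778 + 0.444778 + 0.494089 + 0.379933 = 1.763578

H = 1.7636 bits/symbol


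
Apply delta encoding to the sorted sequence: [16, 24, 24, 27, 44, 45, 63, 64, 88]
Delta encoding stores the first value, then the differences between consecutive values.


First value: 16
Deltas:
  24 - 16 = 8
  24 - 24 = 0
  27 - 24 = 3
  44 - 27 = 17
  45 - 44 = 1
  63 - 45 = 18
  64 - 63 = 1
  88 - 64 = 24


Delta encoded: [16, 8, 0, 3, 17, 1, 18, 1, 24]


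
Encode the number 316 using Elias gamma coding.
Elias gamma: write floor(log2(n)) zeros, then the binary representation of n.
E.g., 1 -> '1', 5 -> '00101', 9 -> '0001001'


num_bits = floor(log2(316)) + 1 = 9
leading_zeros = num_bits - 1 = 8
binary(316) = 100111100

Elias gamma(316) = '00000000' + '100111100' = 00000000100111100 (17 bits)


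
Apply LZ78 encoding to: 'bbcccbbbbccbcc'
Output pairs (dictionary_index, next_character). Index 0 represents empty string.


LZ78 encoding steps:
Dictionary: {0: ''}
Step 1: w='' (idx 0), next='b' -> output (0, 'b'), add 'b' as idx 1
Step 2: w='b' (idx 1), next='c' -> output (1, 'c'), add 'bc' as idx 2
Step 3: w='' (idx 0), next='c' -> output (0, 'c'), add 'c' as idx 3
Step 4: w='c' (idx 3), next='b' -> output (3, 'b'), add 'cb' as idx 4
Step 5: w='b' (idx 1), next='b' -> output (1, 'b'), add 'bb' as idx 5
Step 6: w='bc' (idx 2), next='c' -> output (2, 'c'), add 'bcc' as idx 6
Step 7: w='bcc' (idx 6), end of input -> output (6, '')


Encoded: [(0, 'b'), (1, 'c'), (0, 'c'), (3, 'b'), (1, 'b'), (2, 'c'), (6, '')]


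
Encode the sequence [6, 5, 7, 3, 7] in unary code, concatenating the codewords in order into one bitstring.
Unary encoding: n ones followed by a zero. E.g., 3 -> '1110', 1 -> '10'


Encode each number as n ones followed by a terminating 0:
  6 -> 1111110 (7 bits)
  5 -> 111110 (6 bits)
  7 -> 11111110 (8 bits)
  3 -> 1110 (4 bits)
  7 -> 11111110 (8 bits)
Total length = 7 + 6 + 8 + 4 + 8 = 33 bits.

Unary([6, 5, 7, 3, 7]) = 111111011111011111110111011111110 (33 bits)


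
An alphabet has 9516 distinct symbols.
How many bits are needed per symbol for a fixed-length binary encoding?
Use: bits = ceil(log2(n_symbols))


log2(9516) = 13.2161
Bracket: 2^13 = 8192 < 9516 <= 2^14 = 16384
So ceil(log2(9516)) = 14

bits = ceil(log2(9516)) = ceil(13.2161) = 14 bits


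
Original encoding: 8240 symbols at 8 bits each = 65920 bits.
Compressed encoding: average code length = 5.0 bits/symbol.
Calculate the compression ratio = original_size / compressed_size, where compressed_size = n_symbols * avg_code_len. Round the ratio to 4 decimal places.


original_size = n_symbols * orig_bits = 8240 * 8 = 65920 bits
compressed_size = n_symbols * avg_code_len = 8240 * 5.0 = 41200.0 bits
ratio = original_size / compressed_size = 65920 / 41200.0 = 1.6

Compression ratio = 1.6


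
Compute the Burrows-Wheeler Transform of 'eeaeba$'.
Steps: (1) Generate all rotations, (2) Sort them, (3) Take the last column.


Rotations (sorted):
  0: $eeaeba -> last char: a
  1: a$eeaeb -> last char: b
  2: aeba$ee -> last char: e
  3: ba$eeae -> last char: e
  4: eaeba$e -> last char: e
  5: eba$eea -> last char: a
  6: eeaeba$ -> last char: $


BWT = abeeea$


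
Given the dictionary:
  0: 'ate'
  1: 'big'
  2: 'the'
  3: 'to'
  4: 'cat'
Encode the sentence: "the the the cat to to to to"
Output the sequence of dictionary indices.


Look up each word in the dictionary:
  'the' -> 2
  'the' -> 2
  'the' -> 2
  'cat' -> 4
  'to' -> 3
  'to' -> 3
  'to' -> 3
  'to' -> 3

Encoded: [2, 2, 2, 4, 3, 3, 3, 3]


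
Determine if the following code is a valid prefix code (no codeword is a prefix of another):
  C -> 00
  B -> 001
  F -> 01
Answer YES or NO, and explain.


Checking each pair (does one codeword prefix another?):
  C='00' vs B='001': prefix -- VIOLATION

NO -- this is NOT a valid prefix code. C (00) is a prefix of B (001).


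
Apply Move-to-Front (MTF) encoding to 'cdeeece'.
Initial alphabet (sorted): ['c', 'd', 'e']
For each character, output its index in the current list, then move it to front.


MTF encoding:
'c': index 0 in ['c', 'd', 'e'] -> ['c', 'd', 'e']
'd': index 1 in ['c', 'd', 'e'] -> ['d', 'c', 'e']
'e': index 2 in ['d', 'c', 'e'] -> ['e', 'd', 'c']
'e': index 0 in ['e', 'd', 'c'] -> ['e', 'd', 'c']
'e': index 0 in ['e', 'd', 'c'] -> ['e', 'd', 'c']
'c': index 2 in ['e', 'd', 'c'] -> ['c', 'e', 'd']
'e': index 1 in ['c', 'e', 'd'] -> ['e', 'c', 'd']


Output: [0, 1, 2, 0, 0, 2, 1]


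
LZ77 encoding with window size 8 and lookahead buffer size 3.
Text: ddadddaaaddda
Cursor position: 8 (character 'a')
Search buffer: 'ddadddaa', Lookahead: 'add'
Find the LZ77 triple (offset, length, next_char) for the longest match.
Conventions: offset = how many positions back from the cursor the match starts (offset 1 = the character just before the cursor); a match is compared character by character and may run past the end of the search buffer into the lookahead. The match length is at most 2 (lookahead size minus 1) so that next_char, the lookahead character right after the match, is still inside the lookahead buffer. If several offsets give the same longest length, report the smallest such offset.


Try each offset into the search buffer:
  offset=1 (pos 7, char 'a'): match length 1
  offset=2 (pos 6, char 'a'): match length 1
  offset=3 (pos 5, char 'd'): match length 0
  offset=4 (pos 4, char 'd'): match length 0
  offset=5 (pos 3, char 'd'): match length 0
  offset=6 (pos 2, char 'a'): match length 2
  offset=7 (pos 1, char 'd'): match length 0
  offset=8 (pos 0, char 'd'): match length 0
Longest match has length 2 at offset 6.
next_char = character at position 8 + 2 = 10 -> 'd'

Best match: offset=6, length=2 (matching 'ad' starting at position 2)
LZ77 triple: (6, 2, 'd')


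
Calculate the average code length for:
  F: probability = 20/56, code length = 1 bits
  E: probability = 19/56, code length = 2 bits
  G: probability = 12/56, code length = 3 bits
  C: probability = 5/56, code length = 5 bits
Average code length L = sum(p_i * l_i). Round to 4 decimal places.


Weighted contributions p_i * l_i:
  F: (20/56) * 1 = 20/56
  E: (19/56) * 2 = 38/56
  G: (12/56) * 3 = 36/56
  C: (5/56) * 5 = 25/56
Sum = (20 + 38 + 36 + 25)/56 = 119/56

L = 119/56 = 2.1250 bits/symbol


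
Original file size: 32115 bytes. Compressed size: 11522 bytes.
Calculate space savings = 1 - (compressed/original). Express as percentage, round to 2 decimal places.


ratio = compressed/original = 11522/32115 = 0.358773
savings = 1 - ratio = 1 - 0.358773 = 0.641227
as a percentage: 0.641227 * 100 = 64.12%

Space savings = 1 - 11522/32115 = 64.12%


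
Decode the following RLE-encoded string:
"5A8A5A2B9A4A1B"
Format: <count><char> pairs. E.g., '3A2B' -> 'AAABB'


Expanding each <count><char> pair:
  5A -> 'AAAAA'
  8A -> 'AAAAAAAA'
  5A -> 'AAAAA'
  2B -> 'BB'
  9A -> 'AAAAAAAAA'
  4A -> 'AAAA'
  1B -> 'B'

Decoded = AAAAAAAAAAAAAAAAAABBAAAAAAAAAAAAAB


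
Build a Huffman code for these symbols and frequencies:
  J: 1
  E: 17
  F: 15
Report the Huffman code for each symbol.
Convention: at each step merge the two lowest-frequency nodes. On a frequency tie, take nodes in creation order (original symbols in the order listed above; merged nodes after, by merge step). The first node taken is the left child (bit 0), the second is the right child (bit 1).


Huffman tree construction:
Step 1: Merge J(1) + F(15) = 16
Step 2: Merge (J+F)(16) + E(17) = 33
Read each symbol's code off the tree from the root (left child = 0, right child = 1).

Codes:
  J: 00 (length 2)
  E: 1 (length 1)
  F: 01 (length 2)
Average code length: 49/33 = 1.4848 bits/symbol


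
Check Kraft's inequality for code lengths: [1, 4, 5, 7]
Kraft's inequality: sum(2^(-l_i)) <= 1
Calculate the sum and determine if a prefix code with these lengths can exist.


Sum = 2^(-1) + 2^(-4) + 2^(-5) + 2^(-7)
    = 0.5 + 0.0625 + 0.03125 + 0.0078125
    = 77/128 = 0.6015625
Since 0.6015625 <= 1, Kraft's inequality IS satisfied.
A prefix code with these lengths CAN exist.

Kraft sum = 0.6015625. Satisfied.


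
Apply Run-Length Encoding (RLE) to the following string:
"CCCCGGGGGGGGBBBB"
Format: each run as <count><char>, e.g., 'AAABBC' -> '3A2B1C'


Scanning runs left to right:
  i=0: run of 'C' x 4 -> '4C'
  i=4: run of 'G' x 8 -> '8G'
  i=12: run of 'B' x 4 -> '4B'

RLE = 4C8G4B


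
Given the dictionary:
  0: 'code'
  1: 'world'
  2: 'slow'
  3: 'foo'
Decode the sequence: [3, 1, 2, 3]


Look up each index in the dictionary:
  3 -> 'foo'
  1 -> 'world'
  2 -> 'slow'
  3 -> 'foo'

Decoded: "foo world slow foo"


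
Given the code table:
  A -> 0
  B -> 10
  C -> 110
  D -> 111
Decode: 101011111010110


Decoding:
10 -> B
10 -> B
111 -> D
110 -> C
10 -> B
110 -> C


Result: BBDCBC


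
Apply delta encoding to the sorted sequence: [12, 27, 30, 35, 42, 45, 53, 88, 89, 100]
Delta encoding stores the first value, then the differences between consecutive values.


First value: 12
Deltas:
  27 - 12 = 15
  30 - 27 = 3
  35 - 30 = 5
  42 - 35 = 7
  45 - 42 = 3
  53 - 45 = 8
  88 - 53 = 35
  89 - 88 = 1
  100 - 89 = 11


Delta encoded: [12, 15, 3, 5, 7, 3, 8, 35, 1, 11]


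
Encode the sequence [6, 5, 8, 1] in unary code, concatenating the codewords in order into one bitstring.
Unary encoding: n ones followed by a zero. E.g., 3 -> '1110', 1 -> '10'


Encode each number as n ones followed by a terminating 0:
  6 -> 1111110 (7 bits)
  5 -> 111110 (6 bits)
  8 -> 111111110 (9 bits)
  1 -> 10 (2 bits)
Total length = 7 + 6 + 9 + 2 = 24 bits.

Unary([6, 5, 8, 1]) = 111111011111011111111010 (24 bits)


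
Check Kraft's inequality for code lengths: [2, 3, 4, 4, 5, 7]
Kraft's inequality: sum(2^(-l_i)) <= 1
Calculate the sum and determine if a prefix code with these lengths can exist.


Sum = 2^(-2) + 2^(-3) + 2^(-4) + 2^(-4) + 2^(-5) + 2^(-7)
    = 0.25 + 0.125 + 0.0625 + 0.0625 + 0.03125 + 0.0078125
    = 69/128 = 0.5390625
Since 0.5390625 <= 1, Kraft's inequality IS satisfied.
A prefix code with these lengths CAN exist.

Kraft sum = 0.5390625. Satisfied.


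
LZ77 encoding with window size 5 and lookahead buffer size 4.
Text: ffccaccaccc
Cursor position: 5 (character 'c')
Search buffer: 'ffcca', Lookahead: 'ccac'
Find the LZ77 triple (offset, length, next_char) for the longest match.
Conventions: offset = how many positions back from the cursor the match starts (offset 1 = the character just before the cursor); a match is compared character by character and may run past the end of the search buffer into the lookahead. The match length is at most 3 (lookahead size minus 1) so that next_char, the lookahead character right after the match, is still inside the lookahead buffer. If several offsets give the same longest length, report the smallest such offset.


Try each offset into the search buffer:
  offset=1 (pos 4, char 'a'): match length 0
  offset=2 (pos 3, char 'c'): match length 1
  offset=3 (pos 2, char 'c'): match length 3
  offset=4 (pos 1, char 'f'): match length 0
  offset=5 (pos 0, char 'f'): match length 0
Longest match has length 3 at offset 3.
next_char = character at position 5 + 3 = 8 -> 'c'

Best match: offset=3, length=3 (matching 'cca' starting at position 2)
LZ77 triple: (3, 3, 'c')


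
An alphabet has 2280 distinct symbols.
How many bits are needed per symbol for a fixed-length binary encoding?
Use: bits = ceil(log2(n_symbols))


log2(2280) = 11.1548
Bracket: 2^11 = 2048 < 2280 <= 2^12 = 4096
So ceil(log2(2280)) = 12

bits = ceil(log2(2280)) = ceil(11.1548) = 12 bits


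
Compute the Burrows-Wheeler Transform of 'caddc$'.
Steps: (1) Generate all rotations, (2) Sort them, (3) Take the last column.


Rotations (sorted):
  0: $caddc -> last char: c
  1: addc$c -> last char: c
  2: c$cadd -> last char: d
  3: caddc$ -> last char: $
  4: dc$cad -> last char: d
  5: ddc$ca -> last char: a


BWT = ccd$da


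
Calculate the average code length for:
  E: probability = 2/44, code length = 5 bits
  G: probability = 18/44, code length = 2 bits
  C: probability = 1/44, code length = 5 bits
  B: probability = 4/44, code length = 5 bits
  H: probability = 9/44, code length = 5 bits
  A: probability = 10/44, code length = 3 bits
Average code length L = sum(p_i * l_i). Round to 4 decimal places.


Weighted contributions p_i * l_i:
  E: (2/44) * 5 = 10/44
  G: (18/44) * 2 = 36/44
  C: (1/44) * 5 = 5/44
  B: (4/44) * 5 = 20/44
  H: (9/44) * 5 = 45/44
  A: (10/44) * 3 = 30/44
Sum = (10 + 36 + 5 + 20 + 45 + 30)/44 = 146/44

L = 146/44 = 3.3182 bits/symbol


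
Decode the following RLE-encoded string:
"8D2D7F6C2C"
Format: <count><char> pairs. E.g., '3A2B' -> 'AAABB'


Expanding each <count><char> pair:
  8D -> 'DDDDDDDD'
  2D -> 'DD'
  7F -> 'FFFFFFF'
  6C -> 'CCCCCC'
  2C -> 'CC'

Decoded = DDDDDDDDDDFFFFFFFCCCCCCCC


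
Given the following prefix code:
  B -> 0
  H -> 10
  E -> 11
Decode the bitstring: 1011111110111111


Decoding step by step:
Bits 10 -> H
Bits 11 -> E
Bits 11 -> E
Bits 11 -> E
Bits 10 -> H
Bits 11 -> E
Bits 11 -> E
Bits 11 -> E


Decoded message: HEEEHEEE


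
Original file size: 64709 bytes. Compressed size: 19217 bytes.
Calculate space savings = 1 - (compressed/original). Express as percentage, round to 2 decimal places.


ratio = compressed/original = 19217/64709 = 0.296976
savings = 1 - ratio = 1 - 0.296976 = 0.703024
as a percentage: 0.703024 * 100 = 70.3%

Space savings = 1 - 19217/64709 = 70.3%


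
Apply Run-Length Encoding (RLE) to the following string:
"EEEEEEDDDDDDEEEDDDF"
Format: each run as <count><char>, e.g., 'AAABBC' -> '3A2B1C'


Scanning runs left to right:
  i=0: run of 'E' x 6 -> '6E'
  i=6: run of 'D' x 6 -> '6D'
  i=12: run of 'E' x 3 -> '3E'
  i=15: run of 'D' x 3 -> '3D'
  i=18: run of 'F' x 1 -> '1F'

RLE = 6E6D3E3D1F


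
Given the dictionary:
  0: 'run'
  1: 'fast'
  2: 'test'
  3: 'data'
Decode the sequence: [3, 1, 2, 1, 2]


Look up each index in the dictionary:
  3 -> 'data'
  1 -> 'fast'
  2 -> 'test'
  1 -> 'fast'
  2 -> 'test'

Decoded: "data fast test fast test"


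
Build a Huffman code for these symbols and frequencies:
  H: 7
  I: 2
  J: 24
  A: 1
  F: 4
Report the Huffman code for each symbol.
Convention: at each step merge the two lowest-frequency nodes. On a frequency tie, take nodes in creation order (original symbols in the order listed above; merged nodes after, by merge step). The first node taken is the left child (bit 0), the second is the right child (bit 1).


Huffman tree construction:
Step 1: Merge A(1) + I(2) = 3
Step 2: Merge (A+I)(3) + F(4) = 7
Step 3: Merge H(7) + ((A+I)+F)(7) = 14
Step 4: Merge (H+((A+I)+F))(14) + J(24) = 38
Read each symbol's code off the tree from the root (left child = 0, right child = 1).

Codes:
  H: 00 (length 2)
  I: 0101 (length 4)
  J: 1 (length 1)
  A: 0100 (length 4)
  F: 011 (length 3)
Average code length: 62/38 = 1.6316 bits/symbol


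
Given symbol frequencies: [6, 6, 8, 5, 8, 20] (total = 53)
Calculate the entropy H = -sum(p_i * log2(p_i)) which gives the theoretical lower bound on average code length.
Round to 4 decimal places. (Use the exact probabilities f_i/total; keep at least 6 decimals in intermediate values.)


Per-symbol terms -p_i * log2(p_i) with p_i = f_i/53:
  p = 6/53 = 0.113208: log2(p) = -3.142958, -p*log2(p) = 0.355807
  p = 6/53 = 0.113208: log2(p) = -3.142958, -p*log2(p) = 0.355807
  p = 8/53 = 0.150943: log2(p) = -2.727920, -p*log2(p) = 0.411762
  p = 5/53 = 0.094340: log2(p) = -3.405992, -p*log2(p) = 0.321320
  p = 8/53 = 0.150943: log2(p) = -2.727920, -p*log2(p) = 0.411762
  p = 20/53 = 0.377358: log2(p) = -1.405992, -p*log2(p) = 0.530563
H = 0.355807 + 0.355807 + 0.411762 + 0.321320 + 0.411762 + 0.530563 = 2.387021

H = 2.387 bits/symbol


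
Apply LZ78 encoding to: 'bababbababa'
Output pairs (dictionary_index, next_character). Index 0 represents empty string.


LZ78 encoding steps:
Dictionary: {0: ''}
Step 1: w='' (idx 0), next='b' -> output (0, 'b'), add 'b' as idx 1
Step 2: w='' (idx 0), next='a' -> output (0, 'a'), add 'a' as idx 2
Step 3: w='b' (idx 1), next='a' -> output (1, 'a'), add 'ba' as idx 3
Step 4: w='b' (idx 1), next='b' -> output (1, 'b'), add 'bb' as idx 4
Step 5: w='a' (idx 2), next='b' -> output (2, 'b'), add 'ab' as idx 5
Step 6: w='ab' (idx 5), next='a' -> output (5, 'a'), add 'aba' as idx 6


Encoded: [(0, 'b'), (0, 'a'), (1, 'a'), (1, 'b'), (2, 'b'), (5, 'a')]


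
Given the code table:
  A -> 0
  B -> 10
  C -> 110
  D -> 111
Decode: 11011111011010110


Decoding:
110 -> C
111 -> D
110 -> C
110 -> C
10 -> B
110 -> C


Result: CDCCBC


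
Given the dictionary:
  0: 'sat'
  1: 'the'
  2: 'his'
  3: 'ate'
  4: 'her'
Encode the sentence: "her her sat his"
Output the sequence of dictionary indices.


Look up each word in the dictionary:
  'her' -> 4
  'her' -> 4
  'sat' -> 0
  'his' -> 2

Encoded: [4, 4, 0, 2]


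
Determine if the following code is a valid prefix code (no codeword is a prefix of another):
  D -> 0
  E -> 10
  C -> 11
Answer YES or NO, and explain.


Checking each pair (does one codeword prefix another?):
  D='0' vs E='10': no prefix
  D='0' vs C='11': no prefix
  E='10' vs D='0': no prefix
  E='10' vs C='11': no prefix
  C='11' vs D='0': no prefix
  C='11' vs E='10': no prefix
No violation found over all pairs.

YES -- this is a valid prefix code. No codeword is a prefix of any other codeword.


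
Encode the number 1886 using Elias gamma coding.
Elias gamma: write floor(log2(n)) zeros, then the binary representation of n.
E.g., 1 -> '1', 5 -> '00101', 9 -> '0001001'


num_bits = floor(log2(1886)) + 1 = 11
leading_zeros = num_bits - 1 = 10
binary(1886) = 11101011110

Elias gamma(1886) = '0000000000' + '11101011110' = 000000000011101011110 (21 bits)


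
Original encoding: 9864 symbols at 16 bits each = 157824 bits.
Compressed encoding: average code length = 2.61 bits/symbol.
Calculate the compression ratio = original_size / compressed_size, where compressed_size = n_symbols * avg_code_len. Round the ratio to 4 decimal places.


original_size = n_symbols * orig_bits = 9864 * 16 = 157824 bits
compressed_size = n_symbols * avg_code_len = 9864 * 2.61 = 25745.04 bits
ratio = original_size / compressed_size = 157824 / 25745.04 = 6.1303

Compression ratio = 6.1303


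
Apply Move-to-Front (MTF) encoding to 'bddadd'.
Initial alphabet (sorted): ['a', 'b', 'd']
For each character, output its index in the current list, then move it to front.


MTF encoding:
'b': index 1 in ['a', 'b', 'd'] -> ['b', 'a', 'd']
'd': index 2 in ['b', 'a', 'd'] -> ['d', 'b', 'a']
'd': index 0 in ['d', 'b', 'a'] -> ['d', 'b', 'a']
'a': index 2 in ['d', 'b', 'a'] -> ['a', 'd', 'b']
'd': index 1 in ['a', 'd', 'b'] -> ['d', 'a', 'b']
'd': index 0 in ['d', 'a', 'b'] -> ['d', 'a', 'b']


Output: [1, 2, 0, 2, 1, 0]


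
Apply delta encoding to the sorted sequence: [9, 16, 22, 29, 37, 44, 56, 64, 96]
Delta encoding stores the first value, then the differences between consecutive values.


First value: 9
Deltas:
  16 - 9 = 7
  22 - 16 = 6
  29 - 22 = 7
  37 - 29 = 8
  44 - 37 = 7
  56 - 44 = 12
  64 - 56 = 8
  96 - 64 = 32


Delta encoded: [9, 7, 6, 7, 8, 7, 12, 8, 32]


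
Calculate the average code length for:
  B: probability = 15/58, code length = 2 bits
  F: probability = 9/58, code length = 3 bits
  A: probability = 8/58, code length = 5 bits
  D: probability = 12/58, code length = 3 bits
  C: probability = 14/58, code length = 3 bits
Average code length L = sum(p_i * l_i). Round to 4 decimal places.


Weighted contributions p_i * l_i:
  B: (15/58) * 2 = 30/58
  F: (9/58) * 3 = 27/58
  A: (8/58) * 5 = 40/58
  D: (12/58) * 3 = 36/58
  C: (14/58) * 3 = 42/58
Sum = (30 + 27 + 40 + 36 + 42)/58 = 175/58

L = 175/58 = 3.0172 bits/symbol


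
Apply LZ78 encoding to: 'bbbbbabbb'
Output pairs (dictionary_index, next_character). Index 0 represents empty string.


LZ78 encoding steps:
Dictionary: {0: ''}
Step 1: w='' (idx 0), next='b' -> output (0, 'b'), add 'b' as idx 1
Step 2: w='b' (idx 1), next='b' -> output (1, 'b'), add 'bb' as idx 2
Step 3: w='bb' (idx 2), next='a' -> output (2, 'a'), add 'bba' as idx 3
Step 4: w='bb' (idx 2), next='b' -> output (2, 'b'), add 'bbb' as idx 4


Encoded: [(0, 'b'), (1, 'b'), (2, 'a'), (2, 'b')]


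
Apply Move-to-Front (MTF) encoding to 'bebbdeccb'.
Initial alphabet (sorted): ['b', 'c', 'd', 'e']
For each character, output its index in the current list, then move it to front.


MTF encoding:
'b': index 0 in ['b', 'c', 'd', 'e'] -> ['b', 'c', 'd', 'e']
'e': index 3 in ['b', 'c', 'd', 'e'] -> ['e', 'b', 'c', 'd']
'b': index 1 in ['e', 'b', 'c', 'd'] -> ['b', 'e', 'c', 'd']
'b': index 0 in ['b', 'e', 'c', 'd'] -> ['b', 'e', 'c', 'd']
'd': index 3 in ['b', 'e', 'c', 'd'] -> ['d', 'b', 'e', 'c']
'e': index 2 in ['d', 'b', 'e', 'c'] -> ['e', 'd', 'b', 'c']
'c': index 3 in ['e', 'd', 'b', 'c'] -> ['c', 'e', 'd', 'b']
'c': index 0 in ['c', 'e', 'd', 'b'] -> ['c', 'e', 'd', 'b']
'b': index 3 in ['c', 'e', 'd', 'b'] -> ['b', 'c', 'e', 'd']


Output: [0, 3, 1, 0, 3, 2, 3, 0, 3]


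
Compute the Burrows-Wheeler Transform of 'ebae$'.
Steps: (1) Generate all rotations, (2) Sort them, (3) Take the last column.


Rotations (sorted):
  0: $ebae -> last char: e
  1: ae$eb -> last char: b
  2: bae$e -> last char: e
  3: e$eba -> last char: a
  4: ebae$ -> last char: $


BWT = ebea$


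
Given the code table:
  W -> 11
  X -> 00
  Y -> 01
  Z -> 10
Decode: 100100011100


Decoding:
10 -> Z
01 -> Y
00 -> X
01 -> Y
11 -> W
00 -> X


Result: ZYXYWX


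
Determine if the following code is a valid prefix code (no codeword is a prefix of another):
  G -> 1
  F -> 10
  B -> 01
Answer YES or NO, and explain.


Checking each pair (does one codeword prefix another?):
  G='1' vs F='10': prefix -- VIOLATION

NO -- this is NOT a valid prefix code. G (1) is a prefix of F (10).


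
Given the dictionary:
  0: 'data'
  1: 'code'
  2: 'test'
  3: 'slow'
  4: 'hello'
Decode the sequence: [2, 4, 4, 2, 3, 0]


Look up each index in the dictionary:
  2 -> 'test'
  4 -> 'hello'
  4 -> 'hello'
  2 -> 'test'
  3 -> 'slow'
  0 -> 'data'

Decoded: "test hello hello test slow data"


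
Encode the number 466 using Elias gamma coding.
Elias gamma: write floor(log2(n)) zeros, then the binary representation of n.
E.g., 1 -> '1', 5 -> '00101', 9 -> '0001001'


num_bits = floor(log2(466)) + 1 = 9
leading_zeros = num_bits - 1 = 8
binary(466) = 111010010

Elias gamma(466) = '00000000' + '111010010' = 00000000111010010 (17 bits)


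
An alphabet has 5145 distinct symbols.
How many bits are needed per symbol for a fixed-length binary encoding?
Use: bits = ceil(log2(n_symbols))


log2(5145) = 12.329
Bracket: 2^12 = 4096 < 5145 <= 2^13 = 8192
So ceil(log2(5145)) = 13

bits = ceil(log2(5145)) = ceil(12.329) = 13 bits


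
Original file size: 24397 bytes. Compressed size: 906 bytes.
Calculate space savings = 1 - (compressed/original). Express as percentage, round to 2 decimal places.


ratio = compressed/original = 906/24397 = 0.037136
savings = 1 - ratio = 1 - 0.037136 = 0.962864
as a percentage: 0.962864 * 100 = 96.29%

Space savings = 1 - 906/24397 = 96.29%


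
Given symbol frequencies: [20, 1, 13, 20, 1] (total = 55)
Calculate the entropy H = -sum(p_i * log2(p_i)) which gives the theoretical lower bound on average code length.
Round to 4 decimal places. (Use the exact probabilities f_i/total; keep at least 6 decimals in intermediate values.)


Per-symbol terms -p_i * log2(p_i) with p_i = f_i/55:
  p = 20/55 = 0.363636: log2(p) = -1.459432, -p*log2(p) = 0.530702
  p = 1/55 = 0.018182: log2(p) = -5.781360, -p*log2(p) = 0.105116
  p = 13/55 = 0.236364: log2(p) = -2.080920, -p*log2(p) = 0.491854
  p = 20/55 = 0.363636: log2(p) = -1.459432, -p*log2(p) = 0.530702
  p = 1/55 = 0.018182: log2(p) = -5.781360, -p*log2(p) = 0.105116
H = 0.530702 + 0.105116 + 0.491854 + 0.530702 + 0.105116 = 1.763490

H = 1.7635 bits/symbol


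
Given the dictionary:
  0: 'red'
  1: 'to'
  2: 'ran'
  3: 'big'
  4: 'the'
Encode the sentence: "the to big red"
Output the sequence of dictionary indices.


Look up each word in the dictionary:
  'the' -> 4
  'to' -> 1
  'big' -> 3
  'red' -> 0

Encoded: [4, 1, 3, 0]


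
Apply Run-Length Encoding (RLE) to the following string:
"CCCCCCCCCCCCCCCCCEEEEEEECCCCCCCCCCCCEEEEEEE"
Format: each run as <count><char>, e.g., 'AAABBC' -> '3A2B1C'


Scanning runs left to right:
  i=0: run of 'C' x 17 -> '17C'
  i=17: run of 'E' x 7 -> '7E'
  i=24: run of 'C' x 12 -> '12C'
  i=36: run of 'E' x 7 -> '7E'

RLE = 17C7E12C7E


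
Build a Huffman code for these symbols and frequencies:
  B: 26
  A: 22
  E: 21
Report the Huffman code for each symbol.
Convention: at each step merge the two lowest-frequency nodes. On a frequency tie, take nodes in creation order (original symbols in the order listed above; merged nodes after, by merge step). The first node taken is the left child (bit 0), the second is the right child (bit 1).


Huffman tree construction:
Step 1: Merge E(21) + A(22) = 43
Step 2: Merge B(26) + (E+A)(43) = 69
Read each symbol's code off the tree from the root (left child = 0, right child = 1).

Codes:
  B: 0 (length 1)
  A: 11 (length 2)
  E: 10 (length 2)
Average code length: 112/69 = 1.6232 bits/symbol


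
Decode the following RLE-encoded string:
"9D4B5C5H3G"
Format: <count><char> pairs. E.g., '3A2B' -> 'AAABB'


Expanding each <count><char> pair:
  9D -> 'DDDDDDDDD'
  4B -> 'BBBB'
  5C -> 'CCCCC'
  5H -> 'HHHHH'
  3G -> 'GGG'

Decoded = DDDDDDDDDBBBBCCCCCHHHHHGGG


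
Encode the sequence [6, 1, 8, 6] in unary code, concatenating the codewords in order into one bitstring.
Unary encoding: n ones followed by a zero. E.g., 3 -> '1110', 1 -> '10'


Encode each number as n ones followed by a terminating 0:
  6 -> 1111110 (7 bits)
  1 -> 10 (2 bits)
  8 -> 111111110 (9 bits)
  6 -> 1111110 (7 bits)
Total length = 7 + 2 + 9 + 7 = 25 bits.

Unary([6, 1, 8, 6]) = 1111110101111111101111110 (25 bits)


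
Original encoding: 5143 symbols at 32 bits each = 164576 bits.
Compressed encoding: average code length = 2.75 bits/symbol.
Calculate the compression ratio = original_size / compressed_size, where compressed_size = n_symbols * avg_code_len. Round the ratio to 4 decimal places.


original_size = n_symbols * orig_bits = 5143 * 32 = 164576 bits
compressed_size = n_symbols * avg_code_len = 5143 * 2.75 = 14143.25 bits
ratio = original_size / compressed_size = 164576 / 14143.25 = 11.6364

Compression ratio = 11.6364


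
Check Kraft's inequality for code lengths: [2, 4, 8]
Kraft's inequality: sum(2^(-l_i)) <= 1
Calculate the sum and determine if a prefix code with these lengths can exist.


Sum = 2^(-2) + 2^(-4) + 2^(-8)
    = 0.25 + 0.0625 + 0.00390625
    = 81/256 = 0.31640625
Since 0.31640625 <= 1, Kraft's inequality IS satisfied.
A prefix code with these lengths CAN exist.

Kraft sum = 0.31640625. Satisfied.


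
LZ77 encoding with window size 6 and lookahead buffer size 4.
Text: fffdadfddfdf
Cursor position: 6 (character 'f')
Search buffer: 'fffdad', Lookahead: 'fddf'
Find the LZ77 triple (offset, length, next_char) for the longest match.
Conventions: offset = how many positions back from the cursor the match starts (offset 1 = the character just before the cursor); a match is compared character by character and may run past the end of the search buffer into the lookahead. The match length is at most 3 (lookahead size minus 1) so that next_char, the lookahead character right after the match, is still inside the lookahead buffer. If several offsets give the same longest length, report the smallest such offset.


Try each offset into the search buffer:
  offset=1 (pos 5, char 'd'): match length 0
  offset=2 (pos 4, char 'a'): match length 0
  offset=3 (pos 3, char 'd'): match length 0
  offset=4 (pos 2, char 'f'): match length 2
  offset=5 (pos 1, char 'f'): match length 1
  offset=6 (pos 0, char 'f'): match length 1
Longest match has length 2 at offset 4.
next_char = character at position 6 + 2 = 8 -> 'd'

Best match: offset=4, length=2 (matching 'fd' starting at position 2)
LZ77 triple: (4, 2, 'd')


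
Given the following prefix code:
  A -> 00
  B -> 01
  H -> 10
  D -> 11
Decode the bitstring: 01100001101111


Decoding step by step:
Bits 01 -> B
Bits 10 -> H
Bits 00 -> A
Bits 01 -> B
Bits 10 -> H
Bits 11 -> D
Bits 11 -> D


Decoded message: BHABHDD


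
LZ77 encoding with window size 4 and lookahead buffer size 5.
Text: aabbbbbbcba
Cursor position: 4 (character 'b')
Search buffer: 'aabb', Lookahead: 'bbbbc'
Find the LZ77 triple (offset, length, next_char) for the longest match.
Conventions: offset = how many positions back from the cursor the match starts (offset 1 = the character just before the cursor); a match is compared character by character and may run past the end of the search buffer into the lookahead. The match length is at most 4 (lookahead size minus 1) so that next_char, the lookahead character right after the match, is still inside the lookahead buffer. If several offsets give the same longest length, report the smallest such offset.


Try each offset into the search buffer:
  offset=1 (pos 3, char 'b'): match length 4
  offset=2 (pos 2, char 'b'): match length 4
  offset=3 (pos 1, char 'a'): match length 0
  offset=4 (pos 0, char 'a'): match length 0
Longest match has length 4, found at offsets 1, 2; take the smallest, offset 1.
next_char = character at position 4 + 4 = 8 -> 'c'

Best match: offset=1, length=4 (matching 'bbbb' starting at position 3)
LZ77 triple: (1, 4, 'c')


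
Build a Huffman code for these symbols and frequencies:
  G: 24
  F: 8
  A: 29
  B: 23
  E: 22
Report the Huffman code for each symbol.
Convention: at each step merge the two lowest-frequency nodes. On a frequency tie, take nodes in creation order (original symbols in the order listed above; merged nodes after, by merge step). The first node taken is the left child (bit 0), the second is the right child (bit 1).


Huffman tree construction:
Step 1: Merge F(8) + E(22) = 30
Step 2: Merge B(23) + G(24) = 47
Step 3: Merge A(29) + (F+E)(30) = 59
Step 4: Merge (B+G)(47) + (A+(F+E))(59) = 106
Read each symbol's code off the tree from the root (left child = 0, right child = 1).

Codes:
  G: 01 (length 2)
  F: 110 (length 3)
  A: 10 (length 2)
  B: 00 (length 2)
  E: 111 (length 3)
Average code length: 242/106 = 2.2830 bits/symbol


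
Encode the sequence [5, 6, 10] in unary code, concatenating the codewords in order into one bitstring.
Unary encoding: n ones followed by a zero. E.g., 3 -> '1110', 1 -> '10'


Encode each number as n ones followed by a terminating 0:
  5 -> 111110 (6 bits)
  6 -> 1111110 (7 bits)
  10 -> 11111111110 (11 bits)
Total length = 6 + 7 + 11 = 24 bits.

Unary([5, 6, 10]) = 111110111111011111111110 (24 bits)
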